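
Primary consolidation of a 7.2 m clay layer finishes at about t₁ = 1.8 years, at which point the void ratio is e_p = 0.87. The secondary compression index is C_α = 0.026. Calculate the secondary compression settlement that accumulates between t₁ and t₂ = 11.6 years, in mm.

S_s ≈ 81 mm

Secondary compression: S_s = C_α·H/(1+e_p)·log₁₀(t₂/t₁)
S_s = 0.026×7.2/(1+0.87)×log₁₀(11.6/1.8)
    = 0.1001 × 0.8092 = 0.08101 m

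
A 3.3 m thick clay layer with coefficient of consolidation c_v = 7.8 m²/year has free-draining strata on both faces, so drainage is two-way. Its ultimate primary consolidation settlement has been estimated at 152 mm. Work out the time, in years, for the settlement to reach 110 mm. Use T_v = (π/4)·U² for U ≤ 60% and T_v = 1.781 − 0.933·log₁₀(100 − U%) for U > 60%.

Drainage path length: H_d = H/2 = 1.65 m (double drainage).
U = S(t)/S_ult = 110/152 = 0.7237.
U > 60%: T_v = 1.781 − 0.933·log₁₀(100 − 72.368) = 0.43617.
t = T_v·H_d²/c_v = 0.43617×1.65²/7.8 = 0.1522 years.

t ≈ 0.152 years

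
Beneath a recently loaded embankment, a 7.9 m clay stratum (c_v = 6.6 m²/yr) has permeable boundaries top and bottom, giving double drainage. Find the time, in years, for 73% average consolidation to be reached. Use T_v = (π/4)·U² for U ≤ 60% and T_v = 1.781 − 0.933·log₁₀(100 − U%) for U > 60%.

t ≈ 1.05 years

Drainage path length: H_d = H/2 = 3.95 m (double drainage).
U > 60%: T_v = 1.781 − 0.933·log₁₀(100 − 73) = 0.44554.
t = T_v·H_d²/c_v = 0.44554×3.95²/6.6 = 1.053 years.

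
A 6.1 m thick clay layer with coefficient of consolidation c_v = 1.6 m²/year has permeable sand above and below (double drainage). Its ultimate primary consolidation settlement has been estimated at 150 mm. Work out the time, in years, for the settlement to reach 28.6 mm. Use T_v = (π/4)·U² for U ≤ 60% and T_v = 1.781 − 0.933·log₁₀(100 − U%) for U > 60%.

t ≈ 0.166 years

Drainage path length: H_d = H/2 = 3.05 m (double drainage).
U = S(t)/S_ult = 28.6/150 = 0.1907.
U ≤ 60%: T_v = (π/4)·U² = (π/4)×0.19067² = 0.028552.
t = T_v·H_d²/c_v = 0.028552×3.05²/1.6 = 0.166 years.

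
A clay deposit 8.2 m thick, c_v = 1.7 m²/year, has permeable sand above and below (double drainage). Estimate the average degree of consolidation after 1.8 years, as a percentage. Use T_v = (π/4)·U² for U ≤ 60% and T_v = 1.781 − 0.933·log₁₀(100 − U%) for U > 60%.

Drainage path length: H_d = H/2 = 4.1 m (double drainage).
T_v = c_v·t/H_d² = 1.7×1.8/4.1² = 0.18203.
T_v = 0.18203 corresponds to the U ≤ 60% branch:
U = √(4T_v/π) = 0.4814

U ≈ 48.1 %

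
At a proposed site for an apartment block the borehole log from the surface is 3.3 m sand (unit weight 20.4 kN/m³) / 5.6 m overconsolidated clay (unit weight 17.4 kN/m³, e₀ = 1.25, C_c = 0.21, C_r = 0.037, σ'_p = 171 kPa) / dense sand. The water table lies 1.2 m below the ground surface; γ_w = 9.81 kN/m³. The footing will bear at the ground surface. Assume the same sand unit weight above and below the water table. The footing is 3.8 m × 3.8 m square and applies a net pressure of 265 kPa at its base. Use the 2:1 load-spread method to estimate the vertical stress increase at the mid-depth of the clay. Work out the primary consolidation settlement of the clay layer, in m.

S_c ≈ 0.0182 m

Mid-depth of clay below the ground surface: z = 3.3 + 5.6/2 = 6.1 m.
Total vertical stress at mid-clay: σ_v = 20.4×3.3 + 17.4×2.8 = 116.04 kPa.
Pore pressure: u = 9.81×(6.1 − 1.2) = 48.069 kPa.
Initial effective stress: σ'_0 = σ_v − u = 116.04 − 48.069 = 67.971 kPa.
Stress increase at mid-clay by the 2:1 spreading method:
Δσ = qBL/((B+z)(L+z)) = 265×3.8×3.8/((3.8+6.1)(3.8+6.1)) = 39.043 kPa
Final effective stress: σ'_f = 67.971 + 39.043 = 107.01 kPa.
σ'_f = 107.01 ≤ σ'_p = 171 kPa, so the clay remains overconsolidated and only the recompression index applies:
S_c = C_r·H/(1+e₀)·log₁₀(σ'_f/σ'_0) = 0.037×5.6/2.25×log₁₀(107.01/67.971)
    = 0.092089 × 0.1971 = 0.01815 m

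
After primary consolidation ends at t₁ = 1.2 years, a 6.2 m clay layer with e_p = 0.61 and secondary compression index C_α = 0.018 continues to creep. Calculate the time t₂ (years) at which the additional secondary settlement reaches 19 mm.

S_s = C_α·H/(1+e_p)·log₁₀(t₂/t₁) ⇒ log₁₀(t₂/t₁) = S_s·(1+e_p)/(C_α·H).
log₁₀(t₂/t₁) = 0.019 × (1+0.61) / (0.018×6.2) = 0.2741
t₂ = t₁ × 10^0.2741 = 1.2 × 1.88 = 2.256 years

t₂ ≈ 2.26 years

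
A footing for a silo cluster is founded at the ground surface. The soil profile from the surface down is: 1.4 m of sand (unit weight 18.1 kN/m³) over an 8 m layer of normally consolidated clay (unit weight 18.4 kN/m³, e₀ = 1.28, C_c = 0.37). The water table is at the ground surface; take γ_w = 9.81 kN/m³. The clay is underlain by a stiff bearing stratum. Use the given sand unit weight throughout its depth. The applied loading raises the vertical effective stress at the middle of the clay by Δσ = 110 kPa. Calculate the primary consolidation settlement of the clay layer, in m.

S_c ≈ 0.689 m

Mid-depth of clay below the ground surface: z = 1.4 + 8/2 = 5.4 m.
Total vertical stress at mid-clay: σ_v = 18.1×1.4 + 18.4×4 = 98.94 kPa.
Pore pressure: u = 9.81×(5.4 − 0) = 52.974 kPa.
Initial effective stress: σ'_0 = σ_v − u = 98.94 − 52.974 = 45.966 kPa.
Final effective stress: σ'_f = σ'_0 + Δσ = 45.966 + 110 = 155.97 kPa.
Normally consolidated clay, so the full stress increment lies on the virgin compression line:
S_c = C_c·H/(1+e₀)·log₁₀(σ'_f/σ'_0) = 0.37×8/(1+1.28)×log₁₀(155.97/45.966)
    = 1.2982 × 0.5306 = 0.6888 m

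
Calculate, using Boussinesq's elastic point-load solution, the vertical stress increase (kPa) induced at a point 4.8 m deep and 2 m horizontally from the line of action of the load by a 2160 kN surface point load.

Boussinesq vertical stress below a point load on an elastic half-space:
Δσ_z = 3P/(2πz²) · [1 + (r/z)²]^(−5/2)
r/z = 2/4.8 = 0.41667; [1+(r/z)²]^(−5/2) = 0.67018.
Δσ_z = 3×2160/(2π×4.8²) × 0.67018 = 44.762 × 0.67018 = 30 kPa

Δσ_z ≈ 30 kPa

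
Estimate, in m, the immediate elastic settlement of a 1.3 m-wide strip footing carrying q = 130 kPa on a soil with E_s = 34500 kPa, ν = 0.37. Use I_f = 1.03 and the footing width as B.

Immediate (elastic) settlement: S_e = q·B·(1−ν²)/E_s · I_f.
S_e = 130 × 1.3 × (1 − 0.37²) / 34500 × 1.03
    = 130 × 1.3 × 0.8631 / 34500 × 1.03
    = 0.004355 m

S_e ≈ 0.00435 m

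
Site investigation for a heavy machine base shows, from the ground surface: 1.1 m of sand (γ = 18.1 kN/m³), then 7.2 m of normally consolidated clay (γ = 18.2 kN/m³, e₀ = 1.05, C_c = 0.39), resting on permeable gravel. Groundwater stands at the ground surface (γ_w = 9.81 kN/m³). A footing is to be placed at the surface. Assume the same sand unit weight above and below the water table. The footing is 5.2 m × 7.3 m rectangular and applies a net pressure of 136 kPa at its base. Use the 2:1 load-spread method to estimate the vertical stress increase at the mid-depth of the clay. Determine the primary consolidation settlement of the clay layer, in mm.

Mid-depth of clay below the ground surface: z = 1.1 + 7.2/2 = 4.7 m.
Total vertical stress at mid-clay: σ_v = 18.1×1.1 + 18.2×3.6 = 85.43 kPa.
Pore pressure: u = 9.81×(4.7 − 0) = 46.107 kPa.
Initial effective stress: σ'_0 = σ_v − u = 85.43 − 46.107 = 39.323 kPa.
Stress increase at mid-clay by the 2:1 spreading method:
Δσ = qBL/((B+z)(L+z)) = 136×5.2×7.3/((5.2+4.7)(7.3+4.7)) = 43.456 kPa
Final effective stress: σ'_f = σ'_0 + Δσ = 39.323 + 43.456 = 82.779 kPa.
Normally consolidated clay, so the full stress increment lies on the virgin compression line:
S_c = C_c·H/(1+e₀)·log₁₀(σ'_f/σ'_0) = 0.39×7.2/(1+1.05)×log₁₀(82.779/39.323)
    = 1.3698 × 0.32327 = 0.4428 m

S_c ≈ 443 mm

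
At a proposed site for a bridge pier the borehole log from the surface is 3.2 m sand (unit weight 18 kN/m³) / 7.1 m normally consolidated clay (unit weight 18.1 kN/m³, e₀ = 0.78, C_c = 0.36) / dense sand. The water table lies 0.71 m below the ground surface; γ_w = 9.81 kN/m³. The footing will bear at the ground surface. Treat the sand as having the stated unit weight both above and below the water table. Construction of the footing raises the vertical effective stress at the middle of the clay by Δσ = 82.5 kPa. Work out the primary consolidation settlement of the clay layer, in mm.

Mid-depth of clay below the ground surface: z = 3.2 + 7.1/2 = 6.75 m.
Total vertical stress at mid-clay: σ_v = 18×3.2 + 18.1×3.55 = 121.85 kPa.
Pore pressure: u = 9.81×(6.75 − 0.71) = 59.252 kPa.
Initial effective stress: σ'_0 = σ_v − u = 121.85 − 59.252 = 62.598 kPa.
Final effective stress: σ'_f = σ'_0 + Δσ = 62.598 + 82.5 = 145.1 kPa.
Normally consolidated clay, so the full stress increment lies on the virgin compression line:
S_c = C_c·H/(1+e₀)·log₁₀(σ'_f/σ'_0) = 0.36×7.1/(1+0.78)×log₁₀(145.1/62.598)
    = 1.436 × 0.36511 = 0.5243 m

S_c ≈ 524 mm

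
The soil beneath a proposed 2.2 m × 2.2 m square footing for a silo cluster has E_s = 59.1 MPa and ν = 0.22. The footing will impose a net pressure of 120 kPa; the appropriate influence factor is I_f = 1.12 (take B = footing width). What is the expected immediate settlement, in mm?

Immediate (elastic) settlement: S_e = q·B·(1−ν²)/E_s · I_f.
E_s = 59.1 MPa = 59100 kPa.
S_e = 120 × 2.2 × (1 − 0.22²) / 59100 × 1.12
    = 120 × 2.2 × 0.9516 / 59100 × 1.12
    = 0.004761 m = 4.761 mm

S_e ≈ 4.76 mm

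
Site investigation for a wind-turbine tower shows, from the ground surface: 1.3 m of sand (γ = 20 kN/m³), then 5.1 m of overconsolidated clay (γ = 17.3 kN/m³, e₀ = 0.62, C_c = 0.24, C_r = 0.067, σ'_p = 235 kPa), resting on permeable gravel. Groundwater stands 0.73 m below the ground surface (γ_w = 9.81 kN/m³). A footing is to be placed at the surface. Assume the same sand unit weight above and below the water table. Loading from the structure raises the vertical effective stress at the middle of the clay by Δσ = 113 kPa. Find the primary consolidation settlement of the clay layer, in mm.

Mid-depth of clay below the ground surface: z = 1.3 + 5.1/2 = 3.85 m.
Total vertical stress at mid-clay: σ_v = 20×1.3 + 17.3×2.55 = 70.115 kPa.
Pore pressure: u = 9.81×(3.85 − 0.73) = 30.607 kPa.
Initial effective stress: σ'_0 = σ_v − u = 70.115 − 30.607 = 39.508 kPa.
Final effective stress: σ'_f = 39.508 + 113 = 152.51 kPa.
σ'_f = 152.51 ≤ σ'_p = 235 kPa, so the clay remains overconsolidated and only the recompression index applies:
S_c = C_r·H/(1+e₀)·log₁₀(σ'_f/σ'_0) = 0.067×5.1/1.62×log₁₀(152.51/39.508)
    = 0.21092 × 0.58661 = 0.1237 m

S_c ≈ 124 mm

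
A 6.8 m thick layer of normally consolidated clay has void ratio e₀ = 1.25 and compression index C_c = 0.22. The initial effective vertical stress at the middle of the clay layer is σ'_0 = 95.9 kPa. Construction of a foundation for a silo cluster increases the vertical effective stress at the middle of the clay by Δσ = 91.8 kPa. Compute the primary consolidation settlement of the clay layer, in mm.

Final effective stress: σ'_f = σ'_0 + Δσ = 95.9 + 91.8 = 187.7 kPa.
Normally consolidated clay, so the full stress increment lies on the virgin compression line:
S_c = C_c·H/(1+e₀)·log₁₀(σ'_f/σ'_0) = 0.22×6.8/(1+1.25)×log₁₀(187.7/95.9)
    = 0.66489 × 0.29165 = 0.1939 m

S_c ≈ 194 mm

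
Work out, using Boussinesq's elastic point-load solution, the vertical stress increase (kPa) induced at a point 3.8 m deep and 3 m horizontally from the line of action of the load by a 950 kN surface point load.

Δσ_z ≈ 9.36 kPa

Boussinesq vertical stress below a point load on an elastic half-space:
Δσ_z = 3P/(2πz²) · [1 + (r/z)²]^(−5/2)
r/z = 3/3.8 = 0.78947; [1+(r/z)²]^(−5/2) = 0.29787.
Δσ_z = 3×950/(2π×3.8²) × 0.29787 = 31.412 × 0.29787 = 9.357 kPa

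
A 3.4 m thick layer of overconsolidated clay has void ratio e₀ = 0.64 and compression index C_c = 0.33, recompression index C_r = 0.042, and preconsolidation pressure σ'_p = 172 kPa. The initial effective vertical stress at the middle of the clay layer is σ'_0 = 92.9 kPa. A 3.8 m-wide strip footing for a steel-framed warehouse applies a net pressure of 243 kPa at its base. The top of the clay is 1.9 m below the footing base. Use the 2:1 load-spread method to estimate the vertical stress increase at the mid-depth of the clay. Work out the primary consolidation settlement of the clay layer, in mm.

Mid-depth of clay below the footing base: z = 1.9 + 3.4/2 = 3.6 m.
Stress increase at mid-clay by the 2:1 spreading method:
Δσ = qB/(B+z) = 243×3.8/(3.8+3.6) = 124.78 kPa
Final effective stress: σ'_f = 92.9 + 124.78 = 217.68 kPa.
σ'_f = 217.68 > σ'_p = 172 kPa, so the stress path crosses the preconsolidation pressure — recompression up to σ'_p, then virgin compression beyond:
S_c = H/(1+e₀)·[C_r·log₁₀(σ'_p/σ'_0) + C_c·log₁₀(σ'_f/σ'_p)]
    = 3.4/1.64 × [0.042×log₁₀(172/92.9) + 0.33×log₁₀(217.68/172)]
    = 2.0732 × [0.011236 + 0.033756] = 0.09328 m

S_c ≈ 93.3 mm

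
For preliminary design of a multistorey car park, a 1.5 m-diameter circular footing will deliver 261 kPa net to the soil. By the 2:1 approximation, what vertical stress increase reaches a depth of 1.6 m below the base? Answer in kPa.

By the 2:1 method the load spreads at 1 horizontal : 2 vertical, so at depth z the loaded area has grown by z in each plan dimension:
Δσ ≈ qD²/(D+z)² = 261×1.5²/(1.5+1.6)² = 61.108 kPa

Δσ_z ≈ 61.1 kPa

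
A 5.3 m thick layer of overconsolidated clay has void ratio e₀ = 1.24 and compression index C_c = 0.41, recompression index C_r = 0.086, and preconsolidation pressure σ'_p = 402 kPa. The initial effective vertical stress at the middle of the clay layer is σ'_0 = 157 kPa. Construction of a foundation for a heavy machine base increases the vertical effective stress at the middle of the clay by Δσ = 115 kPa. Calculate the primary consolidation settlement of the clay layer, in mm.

Final effective stress: σ'_f = 157 + 115 = 272 kPa.
σ'_f = 272 ≤ σ'_p = 402 kPa, so the clay remains overconsolidated and only the recompression index applies:
S_c = C_r·H/(1+e₀)·log₁₀(σ'_f/σ'_0) = 0.086×5.3/2.24×log₁₀(272/157)
    = 0.20348 × 0.23867 = 0.04857 m

S_c ≈ 48.6 mm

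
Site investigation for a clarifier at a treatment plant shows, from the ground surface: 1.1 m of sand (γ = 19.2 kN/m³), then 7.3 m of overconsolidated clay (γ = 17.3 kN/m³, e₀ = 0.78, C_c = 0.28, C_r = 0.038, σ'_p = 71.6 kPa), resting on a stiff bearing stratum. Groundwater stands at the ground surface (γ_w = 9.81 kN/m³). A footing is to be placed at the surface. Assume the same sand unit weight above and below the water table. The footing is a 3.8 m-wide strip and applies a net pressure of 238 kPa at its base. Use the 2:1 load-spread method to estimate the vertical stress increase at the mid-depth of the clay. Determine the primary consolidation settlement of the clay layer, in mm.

Mid-depth of clay below the ground surface: z = 1.1 + 7.3/2 = 4.75 m.
Total vertical stress at mid-clay: σ_v = 19.2×1.1 + 17.3×3.65 = 84.265 kPa.
Pore pressure: u = 9.81×(4.75 − 0) = 46.598 kPa.
Initial effective stress: σ'_0 = σ_v − u = 84.265 − 46.598 = 37.667 kPa.
Stress increase at mid-clay by the 2:1 spreading method:
Δσ = qB/(B+z) = 238×3.8/(3.8+4.75) = 105.78 kPa
Final effective stress: σ'_f = 37.667 + 105.78 = 143.45 kPa.
σ'_f = 143.45 > σ'_p = 71.6 kPa, so the stress path crosses the preconsolidation pressure — recompression up to σ'_p, then virgin compression beyond:
S_c = H/(1+e₀)·[C_r·log₁₀(σ'_p/σ'_0) + C_c·log₁₀(σ'_f/σ'_p)]
    = 7.3/1.78 × [0.038×log₁₀(71.6/37.667) + 0.28×log₁₀(143.45/71.6)]
    = 4.1011 × [0.0106 + 0.084501] = 0.39 m

S_c ≈ 390 mm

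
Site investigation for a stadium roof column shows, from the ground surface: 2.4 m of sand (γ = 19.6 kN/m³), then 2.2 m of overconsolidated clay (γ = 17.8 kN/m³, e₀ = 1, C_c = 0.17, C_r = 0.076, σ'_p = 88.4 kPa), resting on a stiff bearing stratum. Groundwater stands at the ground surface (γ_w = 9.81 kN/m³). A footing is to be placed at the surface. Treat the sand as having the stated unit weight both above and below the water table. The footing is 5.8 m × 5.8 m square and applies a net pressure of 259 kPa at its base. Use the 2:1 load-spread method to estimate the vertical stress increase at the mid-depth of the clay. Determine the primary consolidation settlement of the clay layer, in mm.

Mid-depth of clay below the ground surface: z = 2.4 + 2.2/2 = 3.5 m.
Total vertical stress at mid-clay: σ_v = 19.6×2.4 + 17.8×1.1 = 66.62 kPa.
Pore pressure: u = 9.81×(3.5 − 0) = 34.335 kPa.
Initial effective stress: σ'_0 = σ_v − u = 66.62 − 34.335 = 32.285 kPa.
Stress increase at mid-clay by the 2:1 spreading method:
Δσ = qBL/((B+z)(L+z)) = 259×5.8×5.8/((5.8+3.5)(5.8+3.5)) = 100.74 kPa
Final effective stress: σ'_f = 32.285 + 100.74 = 133.02 kPa.
σ'_f = 133.02 > σ'_p = 88.4 kPa, so the stress path crosses the preconsolidation pressure — recompression up to σ'_p, then virgin compression beyond:
S_c = H/(1+e₀)·[C_r·log₁₀(σ'_p/σ'_0) + C_c·log₁₀(σ'_f/σ'_p)]
    = 2.2/2 × [0.076×log₁₀(88.4/32.285) + 0.17×log₁₀(133.02/88.4)]
    = 1.1 × [0.033246 + 0.030169] = 0.06976 m

S_c ≈ 69.8 mm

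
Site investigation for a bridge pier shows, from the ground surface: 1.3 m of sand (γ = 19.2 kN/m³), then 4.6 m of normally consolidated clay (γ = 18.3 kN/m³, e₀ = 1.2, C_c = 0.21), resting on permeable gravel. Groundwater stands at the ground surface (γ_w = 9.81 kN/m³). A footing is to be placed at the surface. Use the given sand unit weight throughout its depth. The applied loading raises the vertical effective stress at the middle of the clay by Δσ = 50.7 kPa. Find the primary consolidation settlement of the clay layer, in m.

S_c ≈ 0.182 m

Mid-depth of clay below the ground surface: z = 1.3 + 4.6/2 = 3.6 m.
Total vertical stress at mid-clay: σ_v = 19.2×1.3 + 18.3×2.3 = 67.05 kPa.
Pore pressure: u = 9.81×(3.6 − 0) = 35.316 kPa.
Initial effective stress: σ'_0 = σ_v − u = 67.05 − 35.316 = 31.734 kPa.
Final effective stress: σ'_f = σ'_0 + Δσ = 31.734 + 50.7 = 82.434 kPa.
Normally consolidated clay, so the full stress increment lies on the virgin compression line:
S_c = C_c·H/(1+e₀)·log₁₀(σ'_f/σ'_0) = 0.21×4.6/(1+1.2)×log₁₀(82.434/31.734)
    = 0.43909 × 0.41458 = 0.182 m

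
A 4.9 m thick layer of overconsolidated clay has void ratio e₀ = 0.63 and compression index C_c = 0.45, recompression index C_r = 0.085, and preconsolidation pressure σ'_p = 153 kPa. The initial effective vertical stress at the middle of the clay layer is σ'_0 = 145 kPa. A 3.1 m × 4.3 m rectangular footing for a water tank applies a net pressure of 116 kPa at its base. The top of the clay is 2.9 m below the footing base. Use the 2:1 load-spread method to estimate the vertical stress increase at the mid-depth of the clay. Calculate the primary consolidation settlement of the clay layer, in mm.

S_c ≈ 46.6 mm

Mid-depth of clay below the footing base: z = 2.9 + 4.9/2 = 5.35 m.
Stress increase at mid-clay by the 2:1 spreading method:
Δσ = qBL/((B+z)(L+z)) = 116×3.1×4.3/((3.1+5.35)(4.3+5.35)) = 18.963 kPa
Final effective stress: σ'_f = 145 + 18.963 = 163.96 kPa.
σ'_f = 163.96 > σ'_p = 153 kPa, so the stress path crosses the preconsolidation pressure — recompression up to σ'_p, then virgin compression beyond:
S_c = H/(1+e₀)·[C_r·log₁₀(σ'_p/σ'_0) + C_c·log₁₀(σ'_f/σ'_p)]
    = 4.9/1.63 × [0.085×log₁₀(153/145) + 0.45×log₁₀(163.96/153)]
    = 3.0061 × [0.0019825 + 0.013521] = 0.04661 m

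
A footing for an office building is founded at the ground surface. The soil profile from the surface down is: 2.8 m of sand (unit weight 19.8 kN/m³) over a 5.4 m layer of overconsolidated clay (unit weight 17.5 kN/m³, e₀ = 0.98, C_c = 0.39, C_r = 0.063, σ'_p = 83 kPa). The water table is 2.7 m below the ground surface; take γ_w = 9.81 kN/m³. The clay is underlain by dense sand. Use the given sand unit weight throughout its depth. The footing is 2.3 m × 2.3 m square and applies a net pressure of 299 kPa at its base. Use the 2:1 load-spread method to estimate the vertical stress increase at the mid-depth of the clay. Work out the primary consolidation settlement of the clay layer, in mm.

Mid-depth of clay below the ground surface: z = 2.8 + 5.4/2 = 5.5 m.
Total vertical stress at mid-clay: σ_v = 19.8×2.8 + 17.5×2.7 = 102.69 kPa.
Pore pressure: u = 9.81×(5.5 − 2.7) = 27.468 kPa.
Initial effective stress: σ'_0 = σ_v − u = 102.69 − 27.468 = 75.222 kPa.
Stress increase at mid-clay by the 2:1 spreading method:
Δσ = qBL/((B+z)(L+z)) = 299×2.3×2.3/((2.3+5.5)(2.3+5.5)) = 25.998 kPa
Final effective stress: σ'_f = 75.222 + 25.998 = 101.22 kPa.
σ'_f = 101.22 > σ'_p = 83 kPa, so the stress path crosses the preconsolidation pressure — recompression up to σ'_p, then virgin compression beyond:
S_c = H/(1+e₀)·[C_r·log₁₀(σ'_p/σ'_0) + C_c·log₁₀(σ'_f/σ'_p)]
    = 5.4/1.98 × [0.063×log₁₀(83/75.222) + 0.39×log₁₀(101.22/83)]
    = 2.7273 × [0.0026922 + 0.033613] = 0.09902 m

S_c ≈ 99 mm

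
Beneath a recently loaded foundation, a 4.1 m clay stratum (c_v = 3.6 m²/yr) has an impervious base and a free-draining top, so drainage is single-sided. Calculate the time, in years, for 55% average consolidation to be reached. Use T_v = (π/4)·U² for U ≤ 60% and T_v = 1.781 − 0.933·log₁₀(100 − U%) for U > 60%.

t ≈ 1.11 years

Drainage path length: H_d = H = 4.1 m (single drainage).
U ≤ 60%: T_v = (π/4)·U² = (π/4)×0.55² = 0.23758.
t = T_v·H_d²/c_v = 0.23758×4.1²/3.6 = 1.109 years.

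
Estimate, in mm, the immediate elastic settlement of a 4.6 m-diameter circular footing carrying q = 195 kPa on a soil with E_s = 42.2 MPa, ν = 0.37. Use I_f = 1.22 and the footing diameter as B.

Immediate (elastic) settlement: S_e = q·B·(1−ν²)/E_s · I_f.
E_s = 42.2 MPa = 42200 kPa.
S_e = 195 × 4.6 × (1 − 0.37²) / 42200 × 1.22
    = 195 × 4.6 × 0.8631 / 42200 × 1.22
    = 0.02238 m = 22.38 mm

S_e ≈ 22.4 mm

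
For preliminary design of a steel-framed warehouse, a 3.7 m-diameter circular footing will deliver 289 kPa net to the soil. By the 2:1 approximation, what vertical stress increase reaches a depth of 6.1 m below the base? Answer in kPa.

Δσ_z ≈ 41.2 kPa

By the 2:1 method the load spreads at 1 horizontal : 2 vertical, so at depth z the loaded area has grown by z in each plan dimension:
Δσ ≈ qD²/(D+z)² = 289×3.7²/(3.7+6.1)² = 41.195 kPa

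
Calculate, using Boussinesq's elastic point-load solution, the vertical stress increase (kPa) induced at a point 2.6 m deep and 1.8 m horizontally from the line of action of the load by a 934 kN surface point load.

Boussinesq vertical stress below a point load on an elastic half-space:
Δσ_z = 3P/(2πz²) · [1 + (r/z)²]^(−5/2)
r/z = 1.8/2.6 = 0.69231; [1+(r/z)²]^(−5/2) = 0.37572.
Δσ_z = 3×934/(2π×2.6²) × 0.37572 = 65.969 × 0.37572 = 24.79 kPa

Δσ_z ≈ 24.8 kPa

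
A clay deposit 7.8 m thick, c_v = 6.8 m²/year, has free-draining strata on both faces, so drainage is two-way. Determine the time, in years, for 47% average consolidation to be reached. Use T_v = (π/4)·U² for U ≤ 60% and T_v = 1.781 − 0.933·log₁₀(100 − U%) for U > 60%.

t ≈ 0.388 years

Drainage path length: H_d = H/2 = 3.9 m (double drainage).
U ≤ 60%: T_v = (π/4)·U² = (π/4)×0.47² = 0.17349.
t = T_v·H_d²/c_v = 0.17349×3.9²/6.8 = 0.3881 years.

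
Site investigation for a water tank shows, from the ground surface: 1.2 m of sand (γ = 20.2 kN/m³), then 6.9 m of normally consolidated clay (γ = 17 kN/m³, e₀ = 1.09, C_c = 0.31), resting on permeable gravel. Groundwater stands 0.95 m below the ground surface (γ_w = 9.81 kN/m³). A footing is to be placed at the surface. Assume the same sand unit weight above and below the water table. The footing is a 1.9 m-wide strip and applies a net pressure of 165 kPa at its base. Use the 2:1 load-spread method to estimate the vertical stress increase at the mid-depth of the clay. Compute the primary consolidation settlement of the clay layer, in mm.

Mid-depth of clay below the ground surface: z = 1.2 + 6.9/2 = 4.65 m.
Total vertical stress at mid-clay: σ_v = 20.2×1.2 + 17×3.45 = 82.89 kPa.
Pore pressure: u = 9.81×(4.65 − 0.95) = 36.297 kPa.
Initial effective stress: σ'_0 = σ_v − u = 82.89 − 36.297 = 46.593 kPa.
Stress increase at mid-clay by the 2:1 spreading method:
Δσ = qB/(B+z) = 165×1.9/(1.9+4.65) = 47.863 kPa
Final effective stress: σ'_f = σ'_0 + Δσ = 46.593 + 47.863 = 94.456 kPa.
Normally consolidated clay, so the full stress increment lies on the virgin compression line:
S_c = C_c·H/(1+e₀)·log₁₀(σ'_f/σ'_0) = 0.31×6.9/(1+1.09)×log₁₀(94.456/46.593)
    = 1.0234 × 0.30691 = 0.3141 m

S_c ≈ 314 mm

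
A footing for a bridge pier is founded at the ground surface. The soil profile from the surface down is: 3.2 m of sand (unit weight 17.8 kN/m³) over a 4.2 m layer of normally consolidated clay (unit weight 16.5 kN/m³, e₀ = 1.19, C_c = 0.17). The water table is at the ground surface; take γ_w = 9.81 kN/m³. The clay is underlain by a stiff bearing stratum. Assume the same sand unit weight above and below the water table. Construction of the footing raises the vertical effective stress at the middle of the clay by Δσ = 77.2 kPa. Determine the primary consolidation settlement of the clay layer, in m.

S_c ≈ 0.153 m

Mid-depth of clay below the ground surface: z = 3.2 + 4.2/2 = 5.3 m.
Total vertical stress at mid-clay: σ_v = 17.8×3.2 + 16.5×2.1 = 91.61 kPa.
Pore pressure: u = 9.81×(5.3 − 0) = 51.993 kPa.
Initial effective stress: σ'_0 = σ_v − u = 91.61 − 51.993 = 39.617 kPa.
Final effective stress: σ'_f = σ'_0 + Δσ = 39.617 + 77.2 = 116.82 kPa.
Normally consolidated clay, so the full stress increment lies on the virgin compression line:
S_c = C_c·H/(1+e₀)·log₁₀(σ'_f/σ'_0) = 0.17×4.2/(1+1.19)×log₁₀(116.82/39.617)
    = 0.32603 × 0.46964 = 0.1531 m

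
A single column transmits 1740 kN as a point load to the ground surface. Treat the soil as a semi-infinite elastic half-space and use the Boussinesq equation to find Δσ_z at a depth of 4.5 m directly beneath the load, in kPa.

Boussinesq vertical stress below a point load on an elastic half-space:
Δσ_z = 3P/(2πz²) · [1 + (r/z)²]^(−5/2)
r/z = 0/4.5 = 0; [1+(r/z)²]^(−5/2) = 1.
Δσ_z = 3×1740/(2π×4.5²) × 1 = 41.027 × 1 = 41.03 kPa

Δσ_z ≈ 41 kPa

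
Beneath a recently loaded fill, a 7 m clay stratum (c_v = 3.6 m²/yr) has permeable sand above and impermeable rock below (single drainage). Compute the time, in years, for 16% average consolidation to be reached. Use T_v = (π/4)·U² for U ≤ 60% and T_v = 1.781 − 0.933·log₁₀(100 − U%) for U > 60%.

t ≈ 0.274 years

Drainage path length: H_d = H = 7 m (single drainage).
U ≤ 60%: T_v = (π/4)·U² = (π/4)×0.16² = 0.020106.
t = T_v·H_d²/c_v = 0.020106×7²/3.6 = 0.2737 years.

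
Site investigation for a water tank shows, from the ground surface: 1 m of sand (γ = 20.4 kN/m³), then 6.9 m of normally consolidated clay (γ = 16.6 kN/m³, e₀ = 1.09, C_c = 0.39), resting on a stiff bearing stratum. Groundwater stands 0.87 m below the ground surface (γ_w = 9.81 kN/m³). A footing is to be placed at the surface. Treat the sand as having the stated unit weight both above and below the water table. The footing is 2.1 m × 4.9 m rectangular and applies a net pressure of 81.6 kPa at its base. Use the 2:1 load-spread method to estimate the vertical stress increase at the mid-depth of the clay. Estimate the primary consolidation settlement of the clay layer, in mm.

S_c ≈ 156 mm

Mid-depth of clay below the ground surface: z = 1 + 6.9/2 = 4.45 m.
Total vertical stress at mid-clay: σ_v = 20.4×1 + 16.6×3.45 = 77.67 kPa.
Pore pressure: u = 9.81×(4.45 − 0.87) = 35.12 kPa.
Initial effective stress: σ'_0 = σ_v − u = 77.67 − 35.12 = 42.55 kPa.
Stress increase at mid-clay by the 2:1 spreading method:
Δσ = qBL/((B+z)(L+z)) = 81.6×2.1×4.9/((2.1+4.45)(4.9+4.45)) = 13.71 kPa
Final effective stress: σ'_f = σ'_0 + Δσ = 42.55 + 13.71 = 56.26 kPa.
Normally consolidated clay, so the full stress increment lies on the virgin compression line:
S_c = C_c·H/(1+e₀)·log₁₀(σ'_f/σ'_0) = 0.39×6.9/(1+1.09)×log₁₀(56.26/42.55)
    = 1.2876 × 0.1213 = 0.1562 m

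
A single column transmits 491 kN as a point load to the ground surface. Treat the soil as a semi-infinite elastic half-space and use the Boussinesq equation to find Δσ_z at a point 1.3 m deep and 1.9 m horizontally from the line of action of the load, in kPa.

Boussinesq vertical stress below a point load on an elastic half-space:
Δσ_z = 3P/(2πz²) · [1 + (r/z)²]^(−5/2)
r/z = 1.9/1.3 = 1.4615; [1+(r/z)²]^(−5/2) = 0.057415.
Δσ_z = 3×491/(2π×1.3²) × 0.057415 = 138.72 × 0.057415 = 7.965 kPa

Δσ_z ≈ 7.96 kPa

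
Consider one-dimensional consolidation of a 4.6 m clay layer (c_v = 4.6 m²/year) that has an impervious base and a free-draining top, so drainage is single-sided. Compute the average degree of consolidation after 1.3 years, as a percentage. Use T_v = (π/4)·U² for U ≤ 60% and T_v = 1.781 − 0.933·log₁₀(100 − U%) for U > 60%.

Drainage path length: H_d = H = 4.6 m (single drainage).
T_v = c_v·t/H_d² = 4.6×1.3/4.6² = 0.28261.
T_v = 0.28261 corresponds to the U ≤ 60% branch:
U = √(4T_v/π) = 0.5999

U ≈ 60 %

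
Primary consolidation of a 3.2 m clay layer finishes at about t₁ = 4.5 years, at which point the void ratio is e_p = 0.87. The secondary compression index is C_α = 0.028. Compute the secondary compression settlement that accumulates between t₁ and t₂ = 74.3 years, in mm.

S_s ≈ 58.3 mm

Secondary compression: S_s = C_α·H/(1+e_p)·log₁₀(t₂/t₁)
S_s = 0.028×3.2/(1+0.87)×log₁₀(74.3/4.5)
    = 0.04791 × 1.218 = 0.05835 m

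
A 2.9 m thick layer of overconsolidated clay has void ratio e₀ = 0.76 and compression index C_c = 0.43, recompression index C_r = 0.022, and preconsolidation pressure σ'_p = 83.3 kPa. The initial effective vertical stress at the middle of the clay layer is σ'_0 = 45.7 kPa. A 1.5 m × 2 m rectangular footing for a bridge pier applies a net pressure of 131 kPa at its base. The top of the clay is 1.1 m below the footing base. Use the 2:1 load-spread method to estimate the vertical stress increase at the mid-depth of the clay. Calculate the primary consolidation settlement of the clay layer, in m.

S_c ≈ 0.00603 m

Mid-depth of clay below the footing base: z = 1.1 + 2.9/2 = 2.55 m.
Stress increase at mid-clay by the 2:1 spreading method:
Δσ = qBL/((B+z)(L+z)) = 131×1.5×2/((1.5+2.55)(2+2.55)) = 21.327 kPa
Final effective stress: σ'_f = 45.7 + 21.327 = 67.027 kPa.
σ'_f = 67.027 ≤ σ'_p = 83.3 kPa, so the clay remains overconsolidated and only the recompression index applies:
S_c = C_r·H/(1+e₀)·log₁₀(σ'_f/σ'_0) = 0.022×2.9/1.76×log₁₀(67.027/45.7)
    = 0.036249 × 0.16633 = 0.006029 m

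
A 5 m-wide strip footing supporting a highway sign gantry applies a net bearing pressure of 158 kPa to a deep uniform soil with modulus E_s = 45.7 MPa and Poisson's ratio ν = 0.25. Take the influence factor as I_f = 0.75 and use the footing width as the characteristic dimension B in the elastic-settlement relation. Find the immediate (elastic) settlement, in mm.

Immediate (elastic) settlement: S_e = q·B·(1−ν²)/E_s · I_f.
E_s = 45.7 MPa = 45700 kPa.
S_e = 158 × 5 × (1 − 0.25²) / 45700 × 0.75
    = 158 × 5 × 0.9375 / 45700 × 0.75
    = 0.01215 m = 12.15 mm

S_e ≈ 12.2 mm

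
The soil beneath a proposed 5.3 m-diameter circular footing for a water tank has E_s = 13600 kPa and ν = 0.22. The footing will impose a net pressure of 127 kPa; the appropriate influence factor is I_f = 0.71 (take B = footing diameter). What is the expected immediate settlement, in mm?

Immediate (elastic) settlement: S_e = q·B·(1−ν²)/E_s · I_f.
S_e = 127 × 5.3 × (1 − 0.22²) / 13600 × 0.71
    = 127 × 5.3 × 0.9516 / 13600 × 0.71
    = 0.03344 m = 33.44 mm

S_e ≈ 33.4 mm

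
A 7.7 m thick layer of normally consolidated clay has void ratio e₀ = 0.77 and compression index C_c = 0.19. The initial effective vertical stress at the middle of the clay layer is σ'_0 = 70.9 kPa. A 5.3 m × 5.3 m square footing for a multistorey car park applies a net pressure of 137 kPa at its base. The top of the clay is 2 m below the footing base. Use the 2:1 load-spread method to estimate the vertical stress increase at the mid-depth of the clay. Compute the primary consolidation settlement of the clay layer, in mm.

Mid-depth of clay below the footing base: z = 2 + 7.7/2 = 5.85 m.
Stress increase at mid-clay by the 2:1 spreading method:
Δσ = qBL/((B+z)(L+z)) = 137×5.3×5.3/((5.3+5.85)(5.3+5.85)) = 30.954 kPa
Final effective stress: σ'_f = σ'_0 + Δσ = 70.9 + 30.954 = 101.85 kPa.
Normally consolidated clay, so the full stress increment lies on the virgin compression line:
S_c = C_c·H/(1+e₀)·log₁₀(σ'_f/σ'_0) = 0.19×7.7/(1+0.77)×log₁₀(101.85/70.9)
    = 0.82655 × 0.15731 = 0.13 m

S_c ≈ 130 mm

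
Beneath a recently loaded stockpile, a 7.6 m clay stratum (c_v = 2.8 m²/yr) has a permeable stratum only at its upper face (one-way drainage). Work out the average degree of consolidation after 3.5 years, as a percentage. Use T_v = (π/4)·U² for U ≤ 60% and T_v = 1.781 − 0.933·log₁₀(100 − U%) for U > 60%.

U ≈ 46.5 %

Drainage path length: H_d = H = 7.6 m (single drainage).
T_v = c_v·t/H_d² = 2.8×3.5/7.6² = 0.16967.
T_v = 0.16967 corresponds to the U ≤ 60% branch:
U = √(4T_v/π) = 0.4648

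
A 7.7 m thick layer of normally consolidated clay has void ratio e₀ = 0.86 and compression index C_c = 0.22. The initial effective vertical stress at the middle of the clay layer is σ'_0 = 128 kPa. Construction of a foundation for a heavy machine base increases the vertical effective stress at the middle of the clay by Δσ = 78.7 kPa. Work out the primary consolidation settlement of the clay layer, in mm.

S_c ≈ 190 mm

Final effective stress: σ'_f = σ'_0 + Δσ = 128 + 78.7 = 206.7 kPa.
Normally consolidated clay, so the full stress increment lies on the virgin compression line:
S_c = C_c·H/(1+e₀)·log₁₀(σ'_f/σ'_0) = 0.22×7.7/(1+0.86)×log₁₀(206.7/128)
    = 0.91075 × 0.20813 = 0.1896 m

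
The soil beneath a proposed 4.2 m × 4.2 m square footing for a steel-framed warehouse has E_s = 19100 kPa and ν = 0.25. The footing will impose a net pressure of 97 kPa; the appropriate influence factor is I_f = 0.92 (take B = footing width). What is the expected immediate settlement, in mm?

S_e ≈ 18.4 mm

Immediate (elastic) settlement: S_e = q·B·(1−ν²)/E_s · I_f.
S_e = 97 × 4.2 × (1 − 0.25²) / 19100 × 0.92
    = 97 × 4.2 × 0.9375 / 19100 × 0.92
    = 0.0184 m = 18.4 mm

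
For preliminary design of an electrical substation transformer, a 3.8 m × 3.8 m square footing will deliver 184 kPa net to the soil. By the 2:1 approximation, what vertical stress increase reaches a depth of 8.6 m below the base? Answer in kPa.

Δσ_z ≈ 17.3 kPa

By the 2:1 method the load spreads at 1 horizontal : 2 vertical, so at depth z the loaded area has grown by z in each plan dimension:
Δσ = qBL/((B+z)(L+z)) = 184×3.8×3.8/((3.8+8.6)(3.8+8.6)) = 17.28 kPa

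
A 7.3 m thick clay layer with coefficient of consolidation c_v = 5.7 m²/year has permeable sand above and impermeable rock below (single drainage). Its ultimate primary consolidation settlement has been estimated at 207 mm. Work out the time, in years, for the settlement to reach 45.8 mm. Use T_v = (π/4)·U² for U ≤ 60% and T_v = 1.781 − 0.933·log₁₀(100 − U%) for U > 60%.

Drainage path length: H_d = H = 7.3 m (single drainage).
U = S(t)/S_ult = 45.8/207 = 0.2213.
U ≤ 60%: T_v = (π/4)·U² = (π/4)×0.22126² = 0.038449.
t = T_v·H_d²/c_v = 0.038449×7.3²/5.7 = 0.3595 years.

t ≈ 0.359 years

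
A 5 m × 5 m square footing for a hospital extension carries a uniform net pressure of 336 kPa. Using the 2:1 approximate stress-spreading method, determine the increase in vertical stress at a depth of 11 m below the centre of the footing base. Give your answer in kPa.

Δσ_z ≈ 32.8 kPa

By the 2:1 method the load spreads at 1 horizontal : 2 vertical, so at depth z the loaded area has grown by z in each plan dimension:
Δσ = qBL/((B+z)(L+z)) = 336×5×5/((5+11)(5+11)) = 32.812 kPa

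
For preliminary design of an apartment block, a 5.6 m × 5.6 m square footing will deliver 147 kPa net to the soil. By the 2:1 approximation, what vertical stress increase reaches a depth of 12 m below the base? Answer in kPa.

By the 2:1 method the load spreads at 1 horizontal : 2 vertical, so at depth z the loaded area has grown by z in each plan dimension:
Δσ = qBL/((B+z)(L+z)) = 147×5.6×5.6/((5.6+12)(5.6+12)) = 14.882 kPa

Δσ_z ≈ 14.9 kPa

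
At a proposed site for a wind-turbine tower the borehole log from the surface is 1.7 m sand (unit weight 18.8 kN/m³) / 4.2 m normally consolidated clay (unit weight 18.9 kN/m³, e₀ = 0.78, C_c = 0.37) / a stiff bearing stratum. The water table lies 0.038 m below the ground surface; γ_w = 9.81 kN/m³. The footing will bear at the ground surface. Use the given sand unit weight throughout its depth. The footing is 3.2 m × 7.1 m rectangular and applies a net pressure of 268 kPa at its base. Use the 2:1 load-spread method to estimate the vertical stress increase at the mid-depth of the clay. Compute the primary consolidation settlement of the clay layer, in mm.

S_c ≈ 452 mm

Mid-depth of clay below the ground surface: z = 1.7 + 4.2/2 = 3.8 m.
Total vertical stress at mid-clay: σ_v = 18.8×1.7 + 18.9×2.1 = 71.65 kPa.
Pore pressure: u = 9.81×(3.8 − 0.038) = 36.905 kPa.
Initial effective stress: σ'_0 = σ_v − u = 71.65 − 36.905 = 34.745 kPa.
Stress increase at mid-clay by the 2:1 spreading method:
Δσ = qBL/((B+z)(L+z)) = 268×3.2×7.1/((3.2+3.8)(7.1+3.8)) = 79.803 kPa
Final effective stress: σ'_f = σ'_0 + Δσ = 34.745 + 79.803 = 114.55 kPa.
Normally consolidated clay, so the full stress increment lies on the virgin compression line:
S_c = C_c·H/(1+e₀)·log₁₀(σ'_f/σ'_0) = 0.37×4.2/(1+0.78)×log₁₀(114.55/34.745)
    = 0.87303 × 0.5181 = 0.4523 m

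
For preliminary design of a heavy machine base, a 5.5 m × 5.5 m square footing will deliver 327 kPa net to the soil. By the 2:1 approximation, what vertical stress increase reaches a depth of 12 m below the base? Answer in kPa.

Δσ_z ≈ 32.3 kPa

By the 2:1 method the load spreads at 1 horizontal : 2 vertical, so at depth z the loaded area has grown by z in each plan dimension:
Δσ = qBL/((B+z)(L+z)) = 327×5.5×5.5/((5.5+12)(5.5+12)) = 32.3 kPa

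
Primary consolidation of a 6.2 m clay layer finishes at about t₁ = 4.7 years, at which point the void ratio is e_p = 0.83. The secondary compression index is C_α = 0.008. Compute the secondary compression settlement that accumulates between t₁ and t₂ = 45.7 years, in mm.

S_s ≈ 26.8 mm

Secondary compression: S_s = C_α·H/(1+e_p)·log₁₀(t₂/t₁)
S_s = 0.008×6.2/(1+0.83)×log₁₀(45.7/4.7)
    = 0.0271 × 0.9878 = 0.02677 m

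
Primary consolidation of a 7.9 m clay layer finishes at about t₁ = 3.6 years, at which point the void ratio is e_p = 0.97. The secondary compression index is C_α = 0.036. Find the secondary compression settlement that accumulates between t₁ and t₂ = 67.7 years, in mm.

Secondary compression: S_s = C_α·H/(1+e_p)·log₁₀(t₂/t₁)
S_s = 0.036×7.9/(1+0.97)×log₁₀(67.7/3.6)
    = 0.1444 × 1.274 = 0.184 m

S_s ≈ 184 mm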